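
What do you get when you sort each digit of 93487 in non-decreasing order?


The number 93487 has digits: 9, 3, 4, 8, 7
Sorted: 3, 4, 7, 8, 9
Joining the sorted digits gives the result.
Final answer: 34789


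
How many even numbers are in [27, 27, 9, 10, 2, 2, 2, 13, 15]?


Check each element:
  27 is odd
  27 is odd
  9 is odd
  10 is even
  2 is even
  2 is even
  2 is even
  13 is odd
  15 is odd
Evens: [10, 2, 2, 2]
Count of evens = 4
Final answer: 4


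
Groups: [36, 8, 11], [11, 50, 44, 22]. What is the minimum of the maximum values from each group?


Find max of each group:
  Group 1: [36, 8, 11] -> max = 36
  Group 2: [11, 50, 44, 22] -> max = 50
Maxes: [36, 50]
Minimum of maxes = 36
Final answer: 36


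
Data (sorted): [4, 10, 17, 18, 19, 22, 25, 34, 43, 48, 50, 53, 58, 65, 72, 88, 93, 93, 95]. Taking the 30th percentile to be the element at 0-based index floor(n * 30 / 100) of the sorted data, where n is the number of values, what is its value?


The dataset has n = 19 elements.
Index = floor(19 * 30 / 100) = floor(570 / 100) = floor(5.7) = 5
Counting from index 0 in the sorted data, the element at index 5 is 22.
Final answer: 22


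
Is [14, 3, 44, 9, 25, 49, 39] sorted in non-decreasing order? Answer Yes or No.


Check consecutive pairs:
  14 <= 3? False
  3 <= 44? True
  44 <= 9? False
  9 <= 25? True
  25 <= 49? True
  49 <= 39? False
3 consecutive pair(s) are out of order, so the list is not sorted.
Final answer: No


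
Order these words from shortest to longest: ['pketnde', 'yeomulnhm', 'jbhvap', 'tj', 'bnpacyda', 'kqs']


Compute lengths:
  'pketnde' has length 7
  'yeomulnhm' has length 9
  'jbhvap' has length 6
  'tj' has length 2
  'bnpacyda' has length 8
  'kqs' has length 3
Lengths in increasing order: 2 < 3 < 6 < 7 < 8 < 9
Listing the words in that order gives the answer.
Final answer: ['tj', 'kqs', 'jbhvap', 'pketnde', 'bnpacyda', 'yeomulnhm']


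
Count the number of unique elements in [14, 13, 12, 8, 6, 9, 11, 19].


List all unique values:
Distinct values: [6, 8, 9, 11, 12, 13, 14, 19]
Count = 8
Final answer: 8


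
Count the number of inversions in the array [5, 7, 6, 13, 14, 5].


For each element, count the later elements that are smaller than it:
  5 (index 0): smaller elements after it = [] -> 0
  7 (index 1): smaller elements after it = [6, 5] -> 2
  6 (index 2): smaller elements after it = [5] -> 1
  13 (index 3): smaller elements after it = [5] -> 1
  14 (index 4): smaller elements after it = [5] -> 1
Total inversions = 0 + 2 + 1 + 1 + 1 = 5
Final answer: 5


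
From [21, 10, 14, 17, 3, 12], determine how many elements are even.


Check each element:
  21 is odd
  10 is even
  14 is even
  17 is odd
  3 is odd
  12 is even
Evens: [10, 14, 12]
Count of evens = 3
Final answer: 3


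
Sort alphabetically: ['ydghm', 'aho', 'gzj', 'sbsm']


Compare strings character by character (the first differing letter decides):
  'aho' < 'gzj' since 'a' < 'g' at position 1
  'gzj' < 'sbsm' since 'g' < 's' at position 1
  'sbsm' < 'ydghm' since 's' < 'y' at position 1
Chaining these comparisons gives the alphabetical order.
Final answer: ['aho', 'gzj', 'sbsm', 'ydghm']


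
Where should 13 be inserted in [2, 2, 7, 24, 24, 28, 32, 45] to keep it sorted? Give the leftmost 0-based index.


List is sorted: [2, 2, 7, 24, 24, 28, 32, 45]
We need the leftmost position where 13 can be inserted, i.e. the first index whose element is >= 13 (or the end of the list if none is).
Binary search with low=0, high=8 (0-based indices):
  low=0, high=8, mid=4: a[4]=24 >= 13, so high = 4
  low=0, high=4, mid=2: a[2]=7 < 13, so low = 3
  low=3, high=4, mid=3: a[3]=24 >= 13, so high = 3
Now low = high = 3, so the insertion index is 3.
Final answer: 3


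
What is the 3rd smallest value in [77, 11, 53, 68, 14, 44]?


Sort ascending: [11, 14, 44, 53, 68, 77]
The 3rd element (1-indexed) is at index 2.
Value = 44
Final answer: 44


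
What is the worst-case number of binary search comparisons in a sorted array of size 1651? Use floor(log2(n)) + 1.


Binary search halves the search space each step.
Maximum comparisons = floor(log2(1651)) + 1
log2(1651) = 10.6891
floor(log2(1651)) = 10, so 10 + 1 = 11
Final answer: 11


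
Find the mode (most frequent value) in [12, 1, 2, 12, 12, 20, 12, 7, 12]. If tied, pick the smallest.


Count the frequency of each value:
  1 appears 1 time(s)
  2 appears 1 time(s)
  7 appears 1 time(s)
  12 appears 5 time(s)
  20 appears 1 time(s)
Maximum frequency is 5.
Only 12 reaches that frequency, so it is the mode.
Final answer: 12


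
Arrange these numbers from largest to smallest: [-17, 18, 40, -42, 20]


Original list: [-17, 18, 40, -42, 20]
Repeatedly take the largest remaining element:
  Remaining [-17, 18, 40, -42, 20] -> largest is 40
  Remaining [-17, 18, -42, 20] -> largest is 20
  Remaining [-17, 18, -42] -> largest is 18
  Remaining [-17, -42] -> largest is -17
  Remaining [-42] -> largest is -42
Collecting the picks in order gives the descending list.
Final answer: [40, 20, 18, -17, -42]


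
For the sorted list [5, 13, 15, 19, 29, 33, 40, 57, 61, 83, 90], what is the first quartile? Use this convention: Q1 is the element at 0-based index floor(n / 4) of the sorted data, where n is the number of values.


The list has n = 11 elements.
Q1 index = floor(11 / 4) = floor(2.75) = 2
Counting from index 0 in the sorted data, the element at index 2 is 15.
Final answer: 15


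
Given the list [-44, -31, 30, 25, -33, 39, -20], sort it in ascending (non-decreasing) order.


Original list: [-44, -31, 30, 25, -33, 39, -20]
Repeatedly take the smallest remaining element:
  Remaining [-44, -31, 30, 25, -33, 39, -20] -> smallest is -44
  Remaining [-31, 30, 25, -33, 39, -20] -> smallest is -33
  Remaining [-31, 30, 25, 39, -20] -> smallest is -31
  Remaining [30, 25, 39, -20] -> smallest is -20
  Remaining [30, 25, 39] -> smallest is 25
  Remaining [30, 39] -> smallest is 30
  Remaining [39] -> smallest is 39
Collecting the picks in order gives the sorted list.
Final answer: [-44, -33, -31, -20, 25, 30, 39]


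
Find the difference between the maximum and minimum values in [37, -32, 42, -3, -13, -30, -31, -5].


Maximum value: 42
Minimum value: -32
Range = 42 - (-32) = 74
Final answer: 74


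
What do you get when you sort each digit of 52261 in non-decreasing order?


The number 52261 has digits: 5, 2, 2, 6, 1
Sorted: 1, 2, 2, 5, 6
Joining the sorted digits gives the result.
Final answer: 12256


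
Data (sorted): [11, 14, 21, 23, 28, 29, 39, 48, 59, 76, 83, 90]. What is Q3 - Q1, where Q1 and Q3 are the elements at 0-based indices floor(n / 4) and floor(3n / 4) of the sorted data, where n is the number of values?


The data has n = 12 elements.
Q1 index = floor(12 / 4) = floor(3) = 3; Q3 index = floor(3 * 12 / 4) = floor(9) = 9
Q1 = element at index 3 = 23
Q3 = element at index 9 = 76
IQR = 76 - 23 = 53
Final answer: 53


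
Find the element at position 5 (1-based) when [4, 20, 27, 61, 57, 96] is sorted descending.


Sort descending: [96, 61, 57, 27, 20, 4]
The 5th element (1-indexed) is at index 4.
Value = 20
Final answer: 20


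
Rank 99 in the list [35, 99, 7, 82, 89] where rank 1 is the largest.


Sort descending: [99, 89, 82, 35, 7]
Find 99 in the sorted list.
99 is at position 1.
Final answer: 1


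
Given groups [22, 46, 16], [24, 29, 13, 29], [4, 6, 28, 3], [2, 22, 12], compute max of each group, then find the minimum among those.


Find max of each group:
  Group 1: [22, 46, 16] -> max = 46
  Group 2: [24, 29, 13, 29] -> max = 29
  Group 3: [4, 6, 28, 3] -> max = 28
  Group 4: [2, 22, 12] -> max = 22
Maxes: [46, 29, 28, 22]
Minimum of maxes = 22
Final answer: 22


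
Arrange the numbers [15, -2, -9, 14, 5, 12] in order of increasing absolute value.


Compute absolute values:
  |15| = 15
  |-2| = 2
  |-9| = 9
  |14| = 14
  |5| = 5
  |12| = 12
Absolute values in increasing order: 2 < 5 < 9 < 12 < 14 < 15
Listing the original numbers in that order gives the answer.
Final answer: [-2, 5, -9, 12, 14, 15]


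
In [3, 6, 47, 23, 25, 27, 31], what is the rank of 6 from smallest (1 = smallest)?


Sort ascending: [3, 6, 23, 25, 27, 31, 47]
Find 6 in the sorted list.
6 is at position 2 (1-indexed).
Final answer: 2


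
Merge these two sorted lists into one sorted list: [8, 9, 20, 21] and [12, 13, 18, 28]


List A: [8, 9, 20, 21]
List B: [12, 13, 18, 28]
Repeatedly compare the front elements and take the smaller:
  8 vs 12 -> take 8
  9 vs 12 -> take 9
  20 vs 12 -> take 12
  20 vs 13 -> take 13
  20 vs 18 -> take 18
  20 vs 28 -> take 20
  21 vs 28 -> take 21
  A is exhausted; append the rest of B: [28]
Final answer: [8, 9, 12, 13, 18, 20, 21, 28]


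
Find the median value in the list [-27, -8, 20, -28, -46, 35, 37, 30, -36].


First, sort the list: [-46, -36, -28, -27, -8, 20, 30, 35, 37]
The list has 9 elements (odd count).
The middle index is 4 (0-based), and the element there is -8.
Final answer: -8


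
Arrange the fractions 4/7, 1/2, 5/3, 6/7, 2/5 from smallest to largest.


Convert to decimal for comparison:
  4/7 = 0.5714
  1/2 = 0.5
  5/3 = 1.6667
  6/7 = 0.8571
  2/5 = 0.4
Decimals in increasing order: 0.4 < 0.5 < 0.5714 < 0.8571 < 1.6667
Writing each back as its fraction gives the sorted order.
Final answer: 2/5, 1/2, 4/7, 6/7, 5/3


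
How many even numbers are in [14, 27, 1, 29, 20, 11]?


Check each element:
  14 is even
  27 is odd
  1 is odd
  29 is odd
  20 is even
  11 is odd
Evens: [14, 20]
Count of evens = 2
Final answer: 2


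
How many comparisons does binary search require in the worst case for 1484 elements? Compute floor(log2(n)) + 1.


Binary search halves the search space each step.
Maximum comparisons = floor(log2(1484)) + 1
log2(1484) = 10.5353
floor(log2(1484)) = 10, so 10 + 1 = 11
Final answer: 11


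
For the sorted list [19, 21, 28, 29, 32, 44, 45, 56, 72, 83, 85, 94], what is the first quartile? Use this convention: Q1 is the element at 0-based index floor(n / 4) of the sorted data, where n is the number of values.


The list has n = 12 elements.
Q1 index = floor(12 / 4) = floor(3) = 3
Counting from index 0 in the sorted data, the element at index 3 is 29.
Final answer: 29


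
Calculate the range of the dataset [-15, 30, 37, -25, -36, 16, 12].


Maximum value: 37
Minimum value: -36
Range = 37 - (-36) = 73
Final answer: 73


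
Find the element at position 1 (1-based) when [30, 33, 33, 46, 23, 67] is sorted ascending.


Sort ascending: [23, 30, 33, 33, 46, 67]
The 1st element (1-indexed) is at index 0.
Value = 23
Final answer: 23


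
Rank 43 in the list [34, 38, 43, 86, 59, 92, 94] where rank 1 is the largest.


Sort descending: [94, 92, 86, 59, 43, 38, 34]
Find 43 in the sorted list.
43 is at position 5.
Final answer: 5


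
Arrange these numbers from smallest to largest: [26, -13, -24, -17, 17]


Original list: [26, -13, -24, -17, 17]
Repeatedly take the smallest remaining element:
  Remaining [26, -13, -24, -17, 17] -> smallest is -24
  Remaining [26, -13, -17, 17] -> smallest is -17
  Remaining [26, -13, 17] -> smallest is -13
  Remaining [26, 17] -> smallest is 17
  Remaining [26] -> smallest is 26
Collecting the picks in order gives the sorted list.
Final answer: [-24, -17, -13, 17, 26]


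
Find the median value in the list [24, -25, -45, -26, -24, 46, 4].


First, sort the list: [-45, -26, -25, -24, 4, 24, 46]
The list has 7 elements (odd count).
The middle index is 3 (0-based), and the element there is -24.
Final answer: -24


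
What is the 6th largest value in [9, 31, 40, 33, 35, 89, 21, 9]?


Sort descending: [89, 40, 35, 33, 31, 21, 9, 9]
The 6th element (1-indexed) is at index 5.
Value = 21
Final answer: 21


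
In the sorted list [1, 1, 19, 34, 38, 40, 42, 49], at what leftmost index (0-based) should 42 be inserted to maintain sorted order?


List is sorted: [1, 1, 19, 34, 38, 40, 42, 49]
We need the leftmost position where 42 can be inserted, i.e. the first index whose element is >= 42 (or the end of the list if none is).
Binary search with low=0, high=8 (0-based indices):
  low=0, high=8, mid=4: a[4]=38 < 42, so low = 5
  low=5, high=8, mid=6: a[6]=42 >= 42, so high = 6
  low=5, high=6, mid=5: a[5]=40 < 42, so low = 6
Now low = high = 6, so the insertion index is 6.
Final answer: 6


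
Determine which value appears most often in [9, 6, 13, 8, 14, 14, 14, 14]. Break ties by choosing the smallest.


Count the frequency of each value:
  6 appears 1 time(s)
  8 appears 1 time(s)
  9 appears 1 time(s)
  13 appears 1 time(s)
  14 appears 4 time(s)
Maximum frequency is 4.
Only 14 reaches that frequency, so it is the mode.
Final answer: 14


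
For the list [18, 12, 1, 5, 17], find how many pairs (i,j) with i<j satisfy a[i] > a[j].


For each element, count the later elements that are smaller than it:
  18 (index 0): smaller elements after it = [12, 1, 5, 17] -> 4
  12 (index 1): smaller elements after it = [1, 5] -> 2
  1 (index 2): smaller elements after it = [] -> 0
  5 (index 3): smaller elements after it = [] -> 0
Total inversions = 4 + 2 + 0 + 0 = 6
Final answer: 6


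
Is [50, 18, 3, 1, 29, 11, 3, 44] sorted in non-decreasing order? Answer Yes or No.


Check consecutive pairs:
  50 <= 18? False
  18 <= 3? False
  3 <= 1? False
  1 <= 29? True
  29 <= 11? False
  11 <= 3? False
  3 <= 44? True
5 consecutive pair(s) are out of order, so the list is not sorted.
Final answer: No


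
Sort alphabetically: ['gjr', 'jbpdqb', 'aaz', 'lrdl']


Compare strings character by character (the first differing letter decides):
  'aaz' < 'gjr' since 'a' < 'g' at position 1
  'gjr' < 'jbpdqb' since 'g' < 'j' at position 1
  'jbpdqb' < 'lrdl' since 'j' < 'l' at position 1
Chaining these comparisons gives the alphabetical order.
Final answer: ['aaz', 'gjr', 'jbpdqb', 'lrdl']


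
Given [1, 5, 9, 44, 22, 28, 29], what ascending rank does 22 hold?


Sort ascending: [1, 5, 9, 22, 28, 29, 44]
Find 22 in the sorted list.
22 is at position 4 (1-indexed).
Final answer: 4


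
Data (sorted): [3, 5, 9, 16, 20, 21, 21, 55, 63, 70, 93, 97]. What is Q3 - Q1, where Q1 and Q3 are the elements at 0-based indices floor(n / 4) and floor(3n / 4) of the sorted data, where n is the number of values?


The data has n = 12 elements.
Q1 index = floor(12 / 4) = floor(3) = 3; Q3 index = floor(3 * 12 / 4) = floor(9) = 9
Q1 = element at index 3 = 16
Q3 = element at index 9 = 70
IQR = 70 - 16 = 54
Final answer: 54


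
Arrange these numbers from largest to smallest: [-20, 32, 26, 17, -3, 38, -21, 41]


Original list: [-20, 32, 26, 17, -3, 38, -21, 41]
Repeatedly take the largest remaining element:
  Remaining [-20, 32, 26, 17, -3, 38, -21, 41] -> largest is 41
  Remaining [-20, 32, 26, 17, -3, 38, -21] -> largest is 38
  Remaining [-20, 32, 26, 17, -3, -21] -> largest is 32
  Remaining [-20, 26, 17, -3, -21] -> largest is 26
  Remaining [-20, 17, -3, -21] -> largest is 17
  Remaining [-20, -3, -21] -> largest is -3
  Remaining [-20, -21] -> largest is -20
  Remaining [-21] -> largest is -21
Collecting the picks in order gives the descending list.
Final answer: [41, 38, 32, 26, 17, -3, -20, -21]


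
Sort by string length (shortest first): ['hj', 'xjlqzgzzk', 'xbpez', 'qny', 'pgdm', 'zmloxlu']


Compute lengths:
  'hj' has length 2
  'xjlqzgzzk' has length 9
  'xbpez' has length 5
  'qny' has length 3
  'pgdm' has length 4
  'zmloxlu' has length 7
Lengths in increasing order: 2 < 3 < 4 < 5 < 7 < 9
Listing the words in that order gives the answer.
Final answer: ['hj', 'qny', 'pgdm', 'xbpez', 'zmloxlu', 'xjlqzgzzk']


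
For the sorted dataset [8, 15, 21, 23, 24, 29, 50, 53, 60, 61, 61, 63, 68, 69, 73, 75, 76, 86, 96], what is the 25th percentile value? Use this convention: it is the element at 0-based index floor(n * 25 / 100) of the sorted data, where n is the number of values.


The dataset has n = 19 elements.
Index = floor(19 * 25 / 100) = floor(475 / 100) = floor(4.75) = 4
Counting from index 0 in the sorted data, the element at index 4 is 24.
Final answer: 24


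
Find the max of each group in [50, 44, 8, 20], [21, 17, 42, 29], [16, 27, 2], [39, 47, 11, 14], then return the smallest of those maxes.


Find max of each group:
  Group 1: [50, 44, 8, 20] -> max = 50
  Group 2: [21, 17, 42, 29] -> max = 42
  Group 3: [16, 27, 2] -> max = 27
  Group 4: [39, 47, 11, 14] -> max = 47
Maxes: [50, 42, 27, 47]
Minimum of maxes = 27
Final answer: 27


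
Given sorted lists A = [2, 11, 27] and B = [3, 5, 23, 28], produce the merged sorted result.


List A: [2, 11, 27]
List B: [3, 5, 23, 28]
Repeatedly compare the front elements and take the smaller:
  2 vs 3 -> take 2
  11 vs 3 -> take 3
  11 vs 5 -> take 5
  11 vs 23 -> take 11
  27 vs 23 -> take 23
  27 vs 28 -> take 27
  A is exhausted; append the rest of B: [28]
Final answer: [2, 3, 5, 11, 23, 27, 28]


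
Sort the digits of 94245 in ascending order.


The number 94245 has digits: 9, 4, 2, 4, 5
Sorted: 2, 4, 4, 5, 9
Joining the sorted digits gives the result.
Final answer: 24459


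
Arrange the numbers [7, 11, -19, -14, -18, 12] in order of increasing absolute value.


Compute absolute values:
  |7| = 7
  |11| = 11
  |-19| = 19
  |-14| = 14
  |-18| = 18
  |12| = 12
Absolute values in increasing order: 7 < 11 < 12 < 14 < 18 < 19
Listing the original numbers in that order gives the answer.
Final answer: [7, 11, 12, -14, -18, -19]


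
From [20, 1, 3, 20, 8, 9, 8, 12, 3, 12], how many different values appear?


List all unique values:
Distinct values: [1, 3, 8, 9, 12, 20]
Count = 6
Final answer: 6


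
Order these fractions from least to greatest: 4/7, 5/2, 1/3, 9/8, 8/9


Convert to decimal for comparison:
  4/7 = 0.5714
  5/2 = 2.5
  1/3 = 0.3333
  9/8 = 1.125
  8/9 = 0.8889
Decimals in increasing order: 0.3333 < 0.5714 < 0.8889 < 1.125 < 2.5
Writing each back as its fraction gives the sorted order.
Final answer: 1/3, 4/7, 8/9, 9/8, 5/2


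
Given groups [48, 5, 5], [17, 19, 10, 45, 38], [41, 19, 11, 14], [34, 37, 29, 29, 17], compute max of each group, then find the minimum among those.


Find max of each group:
  Group 1: [48, 5, 5] -> max = 48
  Group 2: [17, 19, 10, 45, 38] -> max = 45
  Group 3: [41, 19, 11, 14] -> max = 41
  Group 4: [34, 37, 29, 29, 17] -> max = 37
Maxes: [48, 45, 41, 37]
Minimum of maxes = 37
Final answer: 37


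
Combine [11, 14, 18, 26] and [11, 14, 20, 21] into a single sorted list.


List A: [11, 14, 18, 26]
List B: [11, 14, 20, 21]
Repeatedly compare the front elements and take the smaller:
  11 vs 11 -> take 11
  14 vs 11 -> take 11
  14 vs 14 -> take 14
  18 vs 14 -> take 14
  18 vs 20 -> take 18
  26 vs 20 -> take 20
  26 vs 21 -> take 21
  B is exhausted; append the rest of A: [26]
Final answer: [11, 11, 14, 14, 18, 20, 21, 26]


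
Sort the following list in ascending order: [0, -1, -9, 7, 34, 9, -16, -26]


Original list: [0, -1, -9, 7, 34, 9, -16, -26]
Repeatedly take the smallest remaining element:
  Remaining [0, -1, -9, 7, 34, 9, -16, -26] -> smallest is -26
  Remaining [0, -1, -9, 7, 34, 9, -16] -> smallest is -16
  Remaining [0, -1, -9, 7, 34, 9] -> smallest is -9
  Remaining [0, -1, 7, 34, 9] -> smallest is -1
  Remaining [0, 7, 34, 9] -> smallest is 0
  Remaining [7, 34, 9] -> smallest is 7
  Remaining [34, 9] -> smallest is 9
  Remaining [34] -> smallest is 34
Collecting the picks in order gives the sorted list.
Final answer: [-26, -16, -9, -1, 0, 7, 9, 34]


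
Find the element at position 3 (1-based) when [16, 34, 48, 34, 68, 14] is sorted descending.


Sort descending: [68, 48, 34, 34, 16, 14]
The 3rd element (1-indexed) is at index 2.
Value = 34
Final answer: 34


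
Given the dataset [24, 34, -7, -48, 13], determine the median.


First, sort the list: [-48, -7, 13, 24, 34]
The list has 5 elements (odd count).
The middle index is 2 (0-based), and the element there is 13.
Final answer: 13


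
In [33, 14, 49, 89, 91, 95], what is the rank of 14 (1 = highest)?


Sort descending: [95, 91, 89, 49, 33, 14]
Find 14 in the sorted list.
14 is at position 6.
Final answer: 6


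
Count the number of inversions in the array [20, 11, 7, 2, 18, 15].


For each element, count the later elements that are smaller than it:
  20 (index 0): smaller elements after it = [11, 7, 2, 18, 15] -> 5
  11 (index 1): smaller elements after it = [7, 2] -> 2
  7 (index 2): smaller elements after it = [2] -> 1
  2 (index 3): smaller elements after it = [] -> 0
  18 (index 4): smaller elements after it = [15] -> 1
Total inversions = 5 + 2 + 1 + 0 + 1 = 9
Final answer: 9


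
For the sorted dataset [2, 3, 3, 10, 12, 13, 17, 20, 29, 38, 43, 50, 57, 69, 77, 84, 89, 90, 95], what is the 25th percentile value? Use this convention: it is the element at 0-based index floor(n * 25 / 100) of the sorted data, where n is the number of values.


The dataset has n = 19 elements.
Index = floor(19 * 25 / 100) = floor(475 / 100) = floor(4.75) = 4
Counting from index 0 in the sorted data, the element at index 4 is 12.
Final answer: 12


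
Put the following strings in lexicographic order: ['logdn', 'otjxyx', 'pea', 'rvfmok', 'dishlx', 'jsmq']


Compare strings character by character (the first differing letter decides):
  'dishlx' < 'jsmq' since 'd' < 'j' at position 1
  'jsmq' < 'logdn' since 'j' < 'l' at position 1
  'logdn' < 'otjxyx' since 'l' < 'o' at position 1
  'otjxyx' < 'pea' since 'o' < 'p' at position 1
  'pea' < 'rvfmok' since 'p' < 'r' at position 1
Chaining these comparisons gives the alphabetical order.
Final answer: ['dishlx', 'jsmq', 'logdn', 'otjxyx', 'pea', 'rvfmok']


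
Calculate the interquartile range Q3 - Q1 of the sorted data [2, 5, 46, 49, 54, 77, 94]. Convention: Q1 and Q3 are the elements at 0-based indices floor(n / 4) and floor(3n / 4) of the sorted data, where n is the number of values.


The data has n = 7 elements.
Q1 index = floor(7 / 4) = floor(1.75) = 1; Q3 index = floor(3 * 7 / 4) = floor(5.25) = 5
Q1 = element at index 1 = 5
Q3 = element at index 5 = 77
IQR = 77 - 5 = 72
Final answer: 72


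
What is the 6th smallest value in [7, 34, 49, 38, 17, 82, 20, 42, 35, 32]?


Sort ascending: [7, 17, 20, 32, 34, 35, 38, 42, 49, 82]
The 6th element (1-indexed) is at index 5.
Value = 35
Final answer: 35


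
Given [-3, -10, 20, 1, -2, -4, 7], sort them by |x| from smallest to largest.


Compute absolute values:
  |-3| = 3
  |-10| = 10
  |20| = 20
  |1| = 1
  |-2| = 2
  |-4| = 4
  |7| = 7
Absolute values in increasing order: 1 < 2 < 3 < 4 < 7 < 10 < 20
Listing the original numbers in that order gives the answer.
Final answer: [1, -2, -3, -4, 7, -10, 20]


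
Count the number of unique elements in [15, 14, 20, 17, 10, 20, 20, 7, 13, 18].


List all unique values:
Distinct values: [7, 10, 13, 14, 15, 17, 18, 20]
Count = 8
Final answer: 8


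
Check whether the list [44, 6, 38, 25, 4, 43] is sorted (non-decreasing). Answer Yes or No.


Check consecutive pairs:
  44 <= 6? False
  6 <= 38? True
  38 <= 25? False
  25 <= 4? False
  4 <= 43? True
3 consecutive pair(s) are out of order, so the list is not sorted.
Final answer: No


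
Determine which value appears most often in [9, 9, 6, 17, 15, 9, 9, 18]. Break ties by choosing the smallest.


Count the frequency of each value:
  6 appears 1 time(s)
  9 appears 4 time(s)
  15 appears 1 time(s)
  17 appears 1 time(s)
  18 appears 1 time(s)
Maximum frequency is 4.
Only 9 reaches that frequency, so it is the mode.
Final answer: 9


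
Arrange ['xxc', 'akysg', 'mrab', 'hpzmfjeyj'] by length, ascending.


Compute lengths:
  'xxc' has length 3
  'akysg' has length 5
  'mrab' has length 4
  'hpzmfjeyj' has length 9
Lengths in increasing order: 3 < 4 < 5 < 9
Listing the words in that order gives the answer.
Final answer: ['xxc', 'mrab', 'akysg', 'hpzmfjeyj']


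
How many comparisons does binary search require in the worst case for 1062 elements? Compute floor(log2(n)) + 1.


Binary search halves the search space each step.
Maximum comparisons = floor(log2(1062)) + 1
log2(1062) = 10.0526
floor(log2(1062)) = 10, so 10 + 1 = 11
Final answer: 11


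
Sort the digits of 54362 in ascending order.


The number 54362 has digits: 5, 4, 3, 6, 2
Sorted: 2, 3, 4, 5, 6
Joining the sorted digits gives the result.
Final answer: 23456


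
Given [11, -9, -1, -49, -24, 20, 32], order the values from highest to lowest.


Original list: [11, -9, -1, -49, -24, 20, 32]
Repeatedly take the largest remaining element:
  Remaining [11, -9, -1, -49, -24, 20, 32] -> largest is 32
  Remaining [11, -9, -1, -49, -24, 20] -> largest is 20
  Remaining [11, -9, -1, -49, -24] -> largest is 11
  Remaining [-9, -1, -49, -24] -> largest is -1
  Remaining [-9, -49, -24] -> largest is -9
  Remaining [-49, -24] -> largest is -24
  Remaining [-49] -> largest is -49
Collecting the picks in order gives the descending list.
Final answer: [32, 20, 11, -1, -9, -24, -49]


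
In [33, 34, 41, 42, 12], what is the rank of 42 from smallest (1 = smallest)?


Sort ascending: [12, 33, 34, 41, 42]
Find 42 in the sorted list.
42 is at position 5 (1-indexed).
Final answer: 5


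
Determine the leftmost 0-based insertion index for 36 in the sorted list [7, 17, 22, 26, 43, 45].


List is sorted: [7, 17, 22, 26, 43, 45]
We need the leftmost position where 36 can be inserted, i.e. the first index whose element is >= 36 (or the end of the list if none is).
Binary search with low=0, high=6 (0-based indices):
  low=0, high=6, mid=3: a[3]=26 < 36, so low = 4
  low=4, high=6, mid=5: a[5]=45 >= 36, so high = 5
  low=4, high=5, mid=4: a[4]=43 >= 36, so high = 4
Now low = high = 4, so the insertion index is 4.
Final answer: 4


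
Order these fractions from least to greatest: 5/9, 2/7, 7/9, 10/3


Convert to decimal for comparison:
  5/9 = 0.5556
  2/7 = 0.2857
  7/9 = 0.7778
  10/3 = 3.3333
Decimals in increasing order: 0.2857 < 0.5556 < 0.7778 < 3.3333
Writing each back as its fraction gives the sorted order.
Final answer: 2/7, 5/9, 7/9, 10/3


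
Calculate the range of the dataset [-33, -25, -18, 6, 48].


Maximum value: 48
Minimum value: -33
Range = 48 - (-33) = 81
Final answer: 81


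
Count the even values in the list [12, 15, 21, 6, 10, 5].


Check each element:
  12 is even
  15 is odd
  21 is odd
  6 is even
  10 is even
  5 is odd
Evens: [12, 6, 10]
Count of evens = 3
Final answer: 3


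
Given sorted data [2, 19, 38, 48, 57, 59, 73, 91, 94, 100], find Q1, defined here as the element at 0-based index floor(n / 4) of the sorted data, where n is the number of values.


The list has n = 10 elements.
Q1 index = floor(10 / 4) = floor(2.5) = 2
Counting from index 0 in the sorted data, the element at index 2 is 38.
Final answer: 38


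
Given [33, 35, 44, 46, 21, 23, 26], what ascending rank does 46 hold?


Sort ascending: [21, 23, 26, 33, 35, 44, 46]
Find 46 in the sorted list.
46 is at position 7 (1-indexed).
Final answer: 7


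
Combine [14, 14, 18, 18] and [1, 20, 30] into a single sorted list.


List A: [14, 14, 18, 18]
List B: [1, 20, 30]
Repeatedly compare the front elements and take the smaller:
  14 vs 1 -> take 1
  14 vs 20 -> take 14
  14 vs 20 -> take 14
  18 vs 20 -> take 18
  18 vs 20 -> take 18
  A is exhausted; append the rest of B: [20, 30]
Final answer: [1, 14, 14, 18, 18, 20, 30]


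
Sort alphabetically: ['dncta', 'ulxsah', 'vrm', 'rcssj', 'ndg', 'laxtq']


Compare strings character by character (the first differing letter decides):
  'dncta' < 'laxtq' since 'd' < 'l' at position 1
  'laxtq' < 'ndg' since 'l' < 'n' at position 1
  'ndg' < 'rcssj' since 'n' < 'r' at position 1
  'rcssj' < 'ulxsah' since 'r' < 'u' at position 1
  'ulxsah' < 'vrm' since 'u' < 'v' at position 1
Chaining these comparisons gives the alphabetical order.
Final answer: ['dncta', 'laxtq', 'ndg', 'rcssj', 'ulxsah', 'vrm']


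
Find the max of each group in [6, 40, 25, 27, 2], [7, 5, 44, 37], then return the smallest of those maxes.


Find max of each group:
  Group 1: [6, 40, 25, 27, 2] -> max = 40
  Group 2: [7, 5, 44, 37] -> max = 44
Maxes: [40, 44]
Minimum of maxes = 40
Final answer: 40


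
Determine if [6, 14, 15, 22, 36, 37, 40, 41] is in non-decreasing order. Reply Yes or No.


Check consecutive pairs:
  6 <= 14? True
  14 <= 15? True
  15 <= 22? True
  22 <= 36? True
  36 <= 37? True
  37 <= 40? True
  40 <= 41? True
Every consecutive pair is in order, so the list is non-decreasing.
Final answer: Yes


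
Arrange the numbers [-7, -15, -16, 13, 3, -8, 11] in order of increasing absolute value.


Compute absolute values:
  |-7| = 7
  |-15| = 15
  |-16| = 16
  |13| = 13
  |3| = 3
  |-8| = 8
  |11| = 11
Absolute values in increasing order: 3 < 7 < 8 < 11 < 13 < 15 < 16
Listing the original numbers in that order gives the answer.
Final answer: [3, -7, -8, 11, 13, -15, -16]


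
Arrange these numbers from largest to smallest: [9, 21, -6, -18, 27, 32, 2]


Original list: [9, 21, -6, -18, 27, 32, 2]
Repeatedly take the largest remaining element:
  Remaining [9, 21, -6, -18, 27, 32, 2] -> largest is 32
  Remaining [9, 21, -6, -18, 27, 2] -> largest is 27
  Remaining [9, 21, -6, -18, 2] -> largest is 21
  Remaining [9, -6, -18, 2] -> largest is 9
  Remaining [-6, -18, 2] -> largest is 2
  Remaining [-6, -18] -> largest is -6
  Remaining [-18] -> largest is -18
Collecting the picks in order gives the descending list.
Final answer: [32, 27, 21, 9, 2, -6, -18]


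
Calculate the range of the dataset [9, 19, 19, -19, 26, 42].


Maximum value: 42
Minimum value: -19
Range = 42 - (-19) = 61
Final answer: 61


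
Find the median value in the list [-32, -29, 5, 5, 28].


First, sort the list: [-32, -29, 5, 5, 28]
The list has 5 elements (odd count).
The middle index is 2 (0-based), and the element there is 5.
Final answer: 5


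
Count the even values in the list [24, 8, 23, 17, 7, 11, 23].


Check each element:
  24 is even
  8 is even
  23 is odd
  17 is odd
  7 is odd
  11 is odd
  23 is odd
Evens: [24, 8]
Count of evens = 2
Final answer: 2


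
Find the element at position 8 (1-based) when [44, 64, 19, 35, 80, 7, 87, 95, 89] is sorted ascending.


Sort ascending: [7, 19, 35, 44, 64, 80, 87, 89, 95]
The 8th element (1-indexed) is at index 7.
Value = 89
Final answer: 89


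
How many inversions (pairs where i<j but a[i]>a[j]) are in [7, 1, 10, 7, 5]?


For each element, count the later elements that are smaller than it:
  7 (index 0): smaller elements after it = [1, 5] -> 2
  1 (index 1): smaller elements after it = [] -> 0
  10 (index 2): smaller elements after it = [7, 5] -> 2
  7 (index 3): smaller elements after it = [5] -> 1
Total inversions = 2 + 0 + 2 + 1 = 5
Final answer: 5


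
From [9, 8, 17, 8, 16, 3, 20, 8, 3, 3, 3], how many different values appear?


List all unique values:
Distinct values: [3, 8, 9, 16, 17, 20]
Count = 6
Final answer: 6


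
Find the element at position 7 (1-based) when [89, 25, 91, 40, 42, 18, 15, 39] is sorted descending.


Sort descending: [91, 89, 42, 40, 39, 25, 18, 15]
The 7th element (1-indexed) is at index 6.
Value = 18
Final answer: 18


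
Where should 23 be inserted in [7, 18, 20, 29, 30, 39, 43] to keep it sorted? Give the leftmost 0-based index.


List is sorted: [7, 18, 20, 29, 30, 39, 43]
We need the leftmost position where 23 can be inserted, i.e. the first index whose element is >= 23 (or the end of the list if none is).
Binary search with low=0, high=7 (0-based indices):
  low=0, high=7, mid=3: a[3]=29 >= 23, so high = 3
  low=0, high=3, mid=1: a[1]=18 < 23, so low = 2
  low=2, high=3, mid=2: a[2]=20 < 23, so low = 3
Now low = high = 3, so the insertion index is 3.
Final answer: 3


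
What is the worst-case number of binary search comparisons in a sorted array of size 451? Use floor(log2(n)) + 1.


Binary search halves the search space each step.
Maximum comparisons = floor(log2(451)) + 1
log2(451) = 8.817
floor(log2(451)) = 8, so 8 + 1 = 9
Final answer: 9


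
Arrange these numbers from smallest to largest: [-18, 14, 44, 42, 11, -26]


Original list: [-18, 14, 44, 42, 11, -26]
Repeatedly take the smallest remaining element:
  Remaining [-18, 14, 44, 42, 11, -26] -> smallest is -26
  Remaining [-18, 14, 44, 42, 11] -> smallest is -18
  Remaining [14, 44, 42, 11] -> smallest is 11
  Remaining [14, 44, 42] -> smallest is 14
  Remaining [44, 42] -> smallest is 42
  Remaining [44] -> smallest is 44
Collecting the picks in order gives the sorted list.
Final answer: [-26, -18, 11, 14, 42, 44]


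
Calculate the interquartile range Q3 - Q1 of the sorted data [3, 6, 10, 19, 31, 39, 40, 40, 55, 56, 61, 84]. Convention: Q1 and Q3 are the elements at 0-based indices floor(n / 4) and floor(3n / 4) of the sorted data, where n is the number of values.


The data has n = 12 elements.
Q1 index = floor(12 / 4) = floor(3) = 3; Q3 index = floor(3 * 12 / 4) = floor(9) = 9
Q1 = element at index 3 = 19
Q3 = element at index 9 = 56
IQR = 56 - 19 = 37
Final answer: 37


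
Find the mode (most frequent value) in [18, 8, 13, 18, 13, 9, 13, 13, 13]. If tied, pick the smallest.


Count the frequency of each value:
  8 appears 1 time(s)
  9 appears 1 time(s)
  13 appears 5 time(s)
  18 appears 2 time(s)
Maximum frequency is 5.
Only 13 reaches that frequency, so it is the mode.
Final answer: 13


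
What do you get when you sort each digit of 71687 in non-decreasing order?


The number 71687 has digits: 7, 1, 6, 8, 7
Sorted: 1, 6, 7, 7, 8
Joining the sorted digits gives the result.
Final answer: 16778


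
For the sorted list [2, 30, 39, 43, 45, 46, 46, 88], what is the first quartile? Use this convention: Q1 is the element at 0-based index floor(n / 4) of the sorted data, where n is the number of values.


The list has n = 8 elements.
Q1 index = floor(8 / 4) = floor(2) = 2
Counting from index 0 in the sorted data, the element at index 2 is 39.
Final answer: 39


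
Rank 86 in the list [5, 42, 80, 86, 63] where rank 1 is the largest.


Sort descending: [86, 80, 63, 42, 5]
Find 86 in the sorted list.
86 is at position 1.
Final answer: 1


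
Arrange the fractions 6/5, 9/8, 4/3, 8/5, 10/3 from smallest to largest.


Convert to decimal for comparison:
  6/5 = 1.2
  9/8 = 1.125
  4/3 = 1.3333
  8/5 = 1.6
  10/3 = 3.3333
Decimals in increasing order: 1.125 < 1.2 < 1.3333 < 1.6 < 3.3333
Writing each back as its fraction gives the sorted order.
Final answer: 9/8, 6/5, 4/3, 8/5, 10/3


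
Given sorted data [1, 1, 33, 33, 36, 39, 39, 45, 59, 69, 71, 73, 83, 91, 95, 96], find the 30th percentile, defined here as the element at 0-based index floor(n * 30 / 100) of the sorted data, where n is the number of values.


The dataset has n = 16 elements.
Index = floor(16 * 30 / 100) = floor(480 / 100) = floor(4.8) = 4
Counting from index 0 in the sorted data, the element at index 4 is 36.
Final answer: 36


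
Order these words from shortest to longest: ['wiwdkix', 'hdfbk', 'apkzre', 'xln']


Compute lengths:
  'wiwdkix' has length 7
  'hdfbk' has length 5
  'apkzre' has length 6
  'xln' has length 3
Lengths in increasing order: 3 < 5 < 6 < 7
Listing the words in that order gives the answer.
Final answer: ['xln', 'hdfbk', 'apkzre', 'wiwdkix']


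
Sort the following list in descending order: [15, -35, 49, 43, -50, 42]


Original list: [15, -35, 49, 43, -50, 42]
Repeatedly take the largest remaining element:
  Remaining [15, -35, 49, 43, -50, 42] -> largest is 49
  Remaining [15, -35, 43, -50, 42] -> largest is 43
  Remaining [15, -35, -50, 42] -> largest is 42
  Remaining [15, -35, -50] -> largest is 15
  Remaining [-35, -50] -> largest is -35
  Remaining [-50] -> largest is -50
Collecting the picks in order gives the descending list.
Final answer: [49, 43, 42, 15, -35, -50]


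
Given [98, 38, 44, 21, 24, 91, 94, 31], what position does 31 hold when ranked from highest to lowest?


Sort descending: [98, 94, 91, 44, 38, 31, 24, 21]
Find 31 in the sorted list.
31 is at position 6.
Final answer: 6


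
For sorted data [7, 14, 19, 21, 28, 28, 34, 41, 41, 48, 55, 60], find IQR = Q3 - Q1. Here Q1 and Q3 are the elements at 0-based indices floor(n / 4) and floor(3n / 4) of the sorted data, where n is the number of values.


The data has n = 12 elements.
Q1 index = floor(12 / 4) = floor(3) = 3; Q3 index = floor(3 * 12 / 4) = floor(9) = 9
Q1 = element at index 3 = 21
Q3 = element at index 9 = 48
IQR = 48 - 21 = 27
Final answer: 27


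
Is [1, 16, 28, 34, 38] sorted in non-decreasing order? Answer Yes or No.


Check consecutive pairs:
  1 <= 16? True
  16 <= 28? True
  28 <= 34? True
  34 <= 38? True
Every consecutive pair is in order, so the list is non-decreasing.
Final answer: Yes


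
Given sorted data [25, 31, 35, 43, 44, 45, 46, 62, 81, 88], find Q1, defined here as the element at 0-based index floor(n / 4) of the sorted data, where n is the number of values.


The list has n = 10 elements.
Q1 index = floor(10 / 4) = floor(2.5) = 2
Counting from index 0 in the sorted data, the element at index 2 is 35.
Final answer: 35


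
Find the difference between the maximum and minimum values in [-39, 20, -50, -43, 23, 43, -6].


Maximum value: 43
Minimum value: -50
Range = 43 - (-50) = 93
Final answer: 93


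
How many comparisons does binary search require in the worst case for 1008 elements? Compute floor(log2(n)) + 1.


Binary search halves the search space each step.
Maximum comparisons = floor(log2(1008)) + 1
log2(1008) = 9.9773
floor(log2(1008)) = 9, so 9 + 1 = 10
Final answer: 10


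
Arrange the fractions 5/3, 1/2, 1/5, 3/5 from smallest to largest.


Convert to decimal for comparison:
  5/3 = 1.6667
  1/2 = 0.5
  1/5 = 0.2
  3/5 = 0.6
Decimals in increasing order: 0.2 < 0.5 < 0.6 < 1.6667
Writing each back as its fraction gives the sorted order.
Final answer: 1/5, 1/2, 3/5, 5/3


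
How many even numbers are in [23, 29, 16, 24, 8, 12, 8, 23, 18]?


Check each element:
  23 is odd
  29 is odd
  16 is even
  24 is even
  8 is even
  12 is even
  8 is even
  23 is odd
  18 is even
Evens: [16, 24, 8, 12, 8, 18]
Count of evens = 6
Final answer: 6


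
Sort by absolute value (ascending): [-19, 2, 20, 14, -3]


Compute absolute values:
  |-19| = 19
  |2| = 2
  |20| = 20
  |14| = 14
  |-3| = 3
Absolute values in increasing order: 2 < 3 < 14 < 19 < 20
Listing the original numbers in that order gives the answer.
Final answer: [2, -3, 14, -19, 20]


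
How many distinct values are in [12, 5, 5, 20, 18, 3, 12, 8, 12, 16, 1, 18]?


List all unique values:
Distinct values: [1, 3, 5, 8, 12, 16, 18, 20]
Count = 8
Final answer: 8


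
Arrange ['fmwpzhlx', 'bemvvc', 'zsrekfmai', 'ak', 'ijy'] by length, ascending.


Compute lengths:
  'fmwpzhlx' has length 8
  'bemvvc' has length 6
  'zsrekfmai' has length 9
  'ak' has length 2
  'ijy' has length 3
Lengths in increasing order: 2 < 3 < 6 < 8 < 9
Listing the words in that order gives the answer.
Final answer: ['ak', 'ijy', 'bemvvc', 'fmwpzhlx', 'zsrekfmai']


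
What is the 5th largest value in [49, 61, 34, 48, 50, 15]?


Sort descending: [61, 50, 49, 48, 34, 15]
The 5th element (1-indexed) is at index 4.
Value = 34
Final answer: 34


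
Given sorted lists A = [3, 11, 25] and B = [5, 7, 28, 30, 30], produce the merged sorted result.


List A: [3, 11, 25]
List B: [5, 7, 28, 30, 30]
Repeatedly compare the front elements and take the smaller:
  3 vs 5 -> take 3
  11 vs 5 -> take 5
  11 vs 7 -> take 7
  11 vs 28 -> take 11
  25 vs 28 -> take 25
  A is exhausted; append the rest of B: [28, 30, 30]
Final answer: [3, 5, 7, 11, 25, 28, 30, 30]


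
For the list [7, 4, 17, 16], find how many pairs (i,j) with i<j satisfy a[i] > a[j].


For each element, count the later elements that are smaller than it:
  7 (index 0): smaller elements after it = [4] -> 1
  4 (index 1): smaller elements after it = [] -> 0
  17 (index 2): smaller elements after it = [16] -> 1
Total inversions = 1 + 0 + 1 = 2
Final answer: 2
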